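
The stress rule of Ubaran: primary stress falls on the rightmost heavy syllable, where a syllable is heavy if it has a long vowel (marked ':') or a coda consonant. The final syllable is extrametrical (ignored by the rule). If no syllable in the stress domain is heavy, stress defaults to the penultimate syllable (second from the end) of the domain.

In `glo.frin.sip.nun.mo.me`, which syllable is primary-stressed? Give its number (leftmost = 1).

The final syllable (6, me) is extrametrical; the stress domain is syllables 1–5.
Weights: 1 glo L, 2 frin H, 3 sip H, 4 nun H, 5 mo L.
Heavy syllables in the domain: 2, 3, 4. The rightmost is syllable 4 (nun).
Primary stress: syllable 4 → glo.frin.sip.ˈnun.mo.me.

4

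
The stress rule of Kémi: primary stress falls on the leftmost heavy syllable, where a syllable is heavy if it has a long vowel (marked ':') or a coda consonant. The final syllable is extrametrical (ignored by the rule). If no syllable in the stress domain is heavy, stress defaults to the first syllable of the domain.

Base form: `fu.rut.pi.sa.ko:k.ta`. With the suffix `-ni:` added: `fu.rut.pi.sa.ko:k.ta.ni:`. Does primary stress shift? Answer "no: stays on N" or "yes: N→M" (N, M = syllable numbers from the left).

Base `fu.rut.pi.sa.ko:k.ta` (6 syllables):
  The final syllable (6, ta) is extrametrical; the stress domain is syllables 1–5.
  Weights: 1 fu L, 2 rut H, 3 pi L, 4 sa L, 5 ko:k H.
  Heavy syllables in the domain: 2, 5. The leftmost is syllable 2 (rut).
  → primary stress on syllable 2.
Suffixed `fu.rut.pi.sa.ko:k.ta.ni:` (7 syllables):
  The final syllable (7, ni:) is extrametrical; the stress domain is syllables 1–6.
  Weights: 1 fu L, 2 rut H, 3 pi L, 4 sa L, 5 ko:k H, 6 ta L.
  Heavy syllables in the domain: 2, 5. The leftmost is syllable 2 (rut).
  → primary stress on syllable 2.

no: stays on 2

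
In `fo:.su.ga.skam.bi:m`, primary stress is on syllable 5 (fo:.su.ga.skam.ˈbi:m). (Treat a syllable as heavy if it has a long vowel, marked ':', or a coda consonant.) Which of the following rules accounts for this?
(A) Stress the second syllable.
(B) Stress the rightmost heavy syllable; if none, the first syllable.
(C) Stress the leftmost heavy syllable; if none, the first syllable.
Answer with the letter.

B

Rule A → syllable 2 (observed: 5).
Rule B → syllable 5 ✓.
Rule C → syllable 1 (observed: 5).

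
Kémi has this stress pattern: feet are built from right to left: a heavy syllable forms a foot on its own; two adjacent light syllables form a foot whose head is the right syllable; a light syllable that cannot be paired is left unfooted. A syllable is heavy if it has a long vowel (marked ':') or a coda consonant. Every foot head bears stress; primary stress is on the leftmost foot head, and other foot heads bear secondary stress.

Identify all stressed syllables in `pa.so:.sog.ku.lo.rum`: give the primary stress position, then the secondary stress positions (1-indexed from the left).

primary 2, secondary 3, 5, 6

Weights: 1 pa L, 2 so: H, 3 sog H, 4 ku L, 5 lo L, 6 rum H.
Parse right to left (heavy = foot alone; LL = one foot; stranded L unfooted): pa (ˈso:) (ˈsog) (ku.ˈlo) (ˈrum).
Foot heads: 2, 3, 5, 6.
Primary stress on the leftmost head = syllable 2.
Secondary stress on 3, 5, 6: pa.ˈso:.ˌsog.ku.ˌlo.ˌrum.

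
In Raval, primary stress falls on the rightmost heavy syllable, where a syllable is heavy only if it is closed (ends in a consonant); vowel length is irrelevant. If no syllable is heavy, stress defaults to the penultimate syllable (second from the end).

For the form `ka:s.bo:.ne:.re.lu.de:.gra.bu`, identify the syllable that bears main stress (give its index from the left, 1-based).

1

Weights: 1 ka:s H, 2 bo: L, 3 ne: L, 4 re L, 5 lu L, 6 de: L, 7 gra L, 8 bu L.
Heavy syllables in the domain: 1. The rightmost is syllable 1 (ka:s).
Primary stress: syllable 1 → ˈka:s.bo:.ne:.re.lu.de:.gra.bu.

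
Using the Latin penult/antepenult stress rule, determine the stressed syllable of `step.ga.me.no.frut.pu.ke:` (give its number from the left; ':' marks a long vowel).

5

Classical Latin: stress the penult if heavy (long vowel or closed), else the antepenult.
Weights: 5 frut H, 6 pu L, 7 ke: H.
The penult (syllable 6, pu) is light, so stress falls on the antepenult (syllable 5, frut).
Stress on syllable 5: step.ga.me.no.ˈfrut.pu.ke:.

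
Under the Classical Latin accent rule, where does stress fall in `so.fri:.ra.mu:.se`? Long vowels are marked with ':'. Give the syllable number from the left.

Classical Latin: stress the penult if heavy (long vowel or closed), else the antepenult.
Weights: 3 ra L, 4 mu: H, 5 se L.
The penult (syllable 4, mu:) is heavy, so it takes stress.
Stress on syllable 4: so.fri:.ra.ˈmu:.se.

4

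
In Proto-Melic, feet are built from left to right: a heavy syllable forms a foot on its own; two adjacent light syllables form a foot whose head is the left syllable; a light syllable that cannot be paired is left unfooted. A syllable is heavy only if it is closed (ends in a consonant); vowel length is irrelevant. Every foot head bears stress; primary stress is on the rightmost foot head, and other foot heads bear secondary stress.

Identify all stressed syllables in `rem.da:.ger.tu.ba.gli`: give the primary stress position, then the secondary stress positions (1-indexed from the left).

Weights: 1 rem H, 2 da: L, 3 ger H, 4 tu L, 5 ba L, 6 gli L.
Parse left to right (heavy = foot alone; LL = one foot; stranded L unfooted): (ˈrem) da: (ˈger) (ˈtu.ba) gli.
Foot heads: 1, 3, 4.
Primary stress on the rightmost head = syllable 4.
Secondary stress on 1, 3: ˌrem.da:.ˌger.ˈtu.ba.gli.

primary 4, secondary 1, 3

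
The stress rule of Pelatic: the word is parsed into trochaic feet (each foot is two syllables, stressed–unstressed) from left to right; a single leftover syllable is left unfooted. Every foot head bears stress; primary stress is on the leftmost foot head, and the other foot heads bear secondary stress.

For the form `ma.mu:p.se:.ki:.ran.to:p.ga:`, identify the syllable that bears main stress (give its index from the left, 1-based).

Parse left to right into trochaic (ˈσσ) feet: (ˈma.mu:p) (ˈse:.ki:) (ˈran.to:p) ga:. Syllable 7 is left unfooted.
Foot heads (stressed positions): 1, 3, 5.
End Rule Leftmost: primary stress on the leftmost head = syllable 1.
Primary stress: syllable 1 → ˈma.mu:p.se:.ki:.ran.to:p.ga:.

1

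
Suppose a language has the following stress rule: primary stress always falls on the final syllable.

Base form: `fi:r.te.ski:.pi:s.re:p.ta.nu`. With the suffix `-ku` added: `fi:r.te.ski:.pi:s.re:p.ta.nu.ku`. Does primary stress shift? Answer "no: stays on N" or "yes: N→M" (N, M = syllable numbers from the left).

Base `fi:r.te.ski:.pi:s.re:p.ta.nu` (7 syllables):
  The word has 7 syllables; the final syllable is syllable 7 (nu).
  → primary stress on syllable 7.
Suffixed `fi:r.te.ski:.pi:s.re:p.ta.nu.ku` (8 syllables):
  The word has 8 syllables; the final syllable is syllable 8 (ku).
  → primary stress on syllable 8.

yes: 7→8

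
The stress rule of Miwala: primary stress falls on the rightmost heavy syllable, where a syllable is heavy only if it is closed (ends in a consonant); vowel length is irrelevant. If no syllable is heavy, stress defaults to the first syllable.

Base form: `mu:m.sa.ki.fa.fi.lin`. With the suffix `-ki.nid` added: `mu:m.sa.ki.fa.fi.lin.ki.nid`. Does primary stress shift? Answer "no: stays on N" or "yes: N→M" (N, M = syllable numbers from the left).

yes: 6→8

Base `mu:m.sa.ki.fa.fi.lin` (6 syllables):
  Weights: 1 mu:m H, 2 sa L, 3 ki L, 4 fa L, 5 fi L, 6 lin H.
  Heavy syllables in the domain: 1, 6. The rightmost is syllable 6 (lin).
  → primary stress on syllable 6.
Suffixed `mu:m.sa.ki.fa.fi.lin.ki.nid` (8 syllables):
  Weights: 1 mu:m H, 2 sa L, 3 ki L, 4 fa L, 5 fi L, 6 lin H, 7 ki L, 8 nid H.
  Heavy syllables in the domain: 1, 6, 8. The rightmost is syllable 8 (nid).
  → primary stress on syllable 8.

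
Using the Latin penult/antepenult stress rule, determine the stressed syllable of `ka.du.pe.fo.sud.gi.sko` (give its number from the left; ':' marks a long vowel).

Classical Latin: stress the penult if heavy (long vowel or closed), else the antepenult.
Weights: 5 sud H, 6 gi L, 7 sko L.
The penult (syllable 6, gi) is light, so stress falls on the antepenult (syllable 5, sud).
Stress on syllable 5: ka.du.pe.fo.ˈsud.gi.sko.

5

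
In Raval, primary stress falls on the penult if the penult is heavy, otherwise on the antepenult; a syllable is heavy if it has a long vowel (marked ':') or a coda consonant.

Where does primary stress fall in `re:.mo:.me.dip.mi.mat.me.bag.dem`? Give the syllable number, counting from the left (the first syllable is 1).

8

Weights: 7 me L, 8 bag H, 9 dem H.
The penult (syllable 8, bag) is heavy, so it takes stress.
Primary stress: syllable 8 → re:.mo:.me.dip.mi.mat.me.ˈbag.dem.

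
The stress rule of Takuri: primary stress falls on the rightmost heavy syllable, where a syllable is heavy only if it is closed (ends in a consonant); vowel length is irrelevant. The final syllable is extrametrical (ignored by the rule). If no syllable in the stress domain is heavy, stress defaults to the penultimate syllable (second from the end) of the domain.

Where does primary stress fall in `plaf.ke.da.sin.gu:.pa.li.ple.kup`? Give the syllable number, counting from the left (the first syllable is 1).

The final syllable (9, kup) is extrametrical; the stress domain is syllables 1–8.
Weights: 1 plaf H, 2 ke L, 3 da L, 4 sin H, 5 gu: L, 6 pa L, 7 li L, 8 ple L.
Heavy syllables in the domain: 1, 4. The rightmost is syllable 4 (sin).
Primary stress: syllable 4 → plaf.ke.da.ˈsin.gu:.pa.li.ple.kup.

4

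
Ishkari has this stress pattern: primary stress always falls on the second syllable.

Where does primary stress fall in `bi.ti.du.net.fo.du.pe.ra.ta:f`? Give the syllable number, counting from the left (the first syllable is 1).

2

The word has 9 syllables; the second syllable is syllable 2 (ti).
Primary stress: syllable 2 → bi.ˈti.du.net.fo.du.pe.ra.ta:f.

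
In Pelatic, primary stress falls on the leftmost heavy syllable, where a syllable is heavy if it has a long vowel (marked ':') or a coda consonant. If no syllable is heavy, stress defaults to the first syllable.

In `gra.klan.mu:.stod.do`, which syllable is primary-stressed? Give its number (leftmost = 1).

2

Weights: 1 gra L, 2 klan H, 3 mu: H, 4 stod H, 5 do L.
Heavy syllables in the domain: 2, 3, 4. The leftmost is syllable 2 (klan).
Primary stress: syllable 2 → gra.ˈklan.mu:.stod.do.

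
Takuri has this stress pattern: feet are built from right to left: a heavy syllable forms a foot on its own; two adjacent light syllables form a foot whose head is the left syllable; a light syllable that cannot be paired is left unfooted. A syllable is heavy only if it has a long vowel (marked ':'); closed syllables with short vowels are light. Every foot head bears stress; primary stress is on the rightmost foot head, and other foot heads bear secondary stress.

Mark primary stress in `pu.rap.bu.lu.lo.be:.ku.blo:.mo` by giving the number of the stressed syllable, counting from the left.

Weights: 1 pu L, 2 rap L, 3 bu L, 4 lu L, 5 lo L, 6 be: H, 7 ku L, 8 blo: H, 9 mo L.
Parse right to left (heavy = foot alone; LL = one foot; stranded L unfooted): pu (ˈrap.bu) (ˈlu.lo) (ˈbe:) ku (ˈblo:) mo.
Foot heads: 2, 4, 6, 8.
Primary stress on the rightmost head = syllable 8.
Primary stress: syllable 8 → pu.rap.bu.lu.lo.be:.ku.ˈblo:.mo.

8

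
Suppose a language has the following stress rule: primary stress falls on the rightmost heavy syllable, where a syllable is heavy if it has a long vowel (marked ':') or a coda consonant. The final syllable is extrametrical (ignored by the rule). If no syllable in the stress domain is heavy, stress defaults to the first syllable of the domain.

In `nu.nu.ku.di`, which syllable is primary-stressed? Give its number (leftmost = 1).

1

The final syllable (4, di) is extrametrical; the stress domain is syllables 1–3.
Weights: 1 nu L, 2 nu L, 3 ku L.
No heavy syllable in the domain; default to the first syllable of the domain = syllable 1.
Primary stress: syllable 1 → ˈnu.nu.ku.di.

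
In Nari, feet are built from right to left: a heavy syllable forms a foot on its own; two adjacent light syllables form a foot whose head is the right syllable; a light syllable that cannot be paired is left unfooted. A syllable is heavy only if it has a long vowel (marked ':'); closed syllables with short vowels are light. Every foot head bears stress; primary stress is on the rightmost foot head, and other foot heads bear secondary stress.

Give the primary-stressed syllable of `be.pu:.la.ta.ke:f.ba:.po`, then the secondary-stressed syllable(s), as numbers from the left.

primary 6, secondary 2, 4, 5

Weights: 1 be L, 2 pu: H, 3 la L, 4 ta L, 5 ke:f H, 6 ba: H, 7 po L.
Parse right to left (heavy = foot alone; LL = one foot; stranded L unfooted): be (ˈpu:) (la.ˈta) (ˈke:f) (ˈba:) po.
Foot heads: 2, 4, 5, 6.
Primary stress on the rightmost head = syllable 6.
Secondary stress on 2, 4, 5: be.ˌpu:.la.ˌta.ˌke:f.ˈba:.po.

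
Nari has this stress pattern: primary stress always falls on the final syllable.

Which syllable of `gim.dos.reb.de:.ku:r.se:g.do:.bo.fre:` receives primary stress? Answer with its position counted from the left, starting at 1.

9

The word has 9 syllables; the final syllable is syllable 9 (fre:).
Primary stress: syllable 9 → gim.dos.reb.de:.ku:r.se:g.do:.bo.ˈfre:.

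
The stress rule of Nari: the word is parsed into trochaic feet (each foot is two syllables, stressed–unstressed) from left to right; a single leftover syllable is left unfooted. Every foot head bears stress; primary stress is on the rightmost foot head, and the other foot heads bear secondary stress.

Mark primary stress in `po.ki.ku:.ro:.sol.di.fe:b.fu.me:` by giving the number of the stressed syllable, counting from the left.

Parse left to right into trochaic (ˈσσ) feet: (ˈpo.ki) (ˈku:.ro:) (ˈsol.di) (ˈfe:b.fu) me:. Syllable 9 is left unfooted.
Foot heads (stressed positions): 1, 3, 5, 7.
End Rule Rightmost: primary stress on the rightmost head = syllable 7.
Primary stress: syllable 7 → po.ki.ku:.ro:.sol.di.ˈfe:b.fu.me:.

7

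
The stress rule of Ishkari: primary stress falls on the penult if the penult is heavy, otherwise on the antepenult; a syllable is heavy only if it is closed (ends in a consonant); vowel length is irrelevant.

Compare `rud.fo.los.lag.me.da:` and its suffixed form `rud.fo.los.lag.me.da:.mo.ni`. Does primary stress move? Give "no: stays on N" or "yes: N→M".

Base `rud.fo.los.lag.me.da:` (6 syllables):
  Weights: 4 lag H, 5 me L, 6 da: L.
  The penult (syllable 5, me) is light, so stress falls on the antepenult (syllable 4, lag).
  → primary stress on syllable 4.
Suffixed `rud.fo.los.lag.me.da:.mo.ni` (8 syllables):
  Weights: 6 da: L, 7 mo L, 8 ni L.
  The penult (syllable 7, mo) is light, so stress falls on the antepenult (syllable 6, da:).
  → primary stress on syllable 6.

yes: 4→6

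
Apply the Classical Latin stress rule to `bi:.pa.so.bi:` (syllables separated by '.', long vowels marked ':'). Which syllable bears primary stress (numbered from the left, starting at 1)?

2

Classical Latin: stress the penult if heavy (long vowel or closed), else the antepenult.
Weights: 2 pa L, 3 so L, 4 bi: H.
The penult (syllable 3, so) is light, so stress falls on the antepenult (syllable 2, pa).
Stress on syllable 2: bi:.ˈpa.so.bi:.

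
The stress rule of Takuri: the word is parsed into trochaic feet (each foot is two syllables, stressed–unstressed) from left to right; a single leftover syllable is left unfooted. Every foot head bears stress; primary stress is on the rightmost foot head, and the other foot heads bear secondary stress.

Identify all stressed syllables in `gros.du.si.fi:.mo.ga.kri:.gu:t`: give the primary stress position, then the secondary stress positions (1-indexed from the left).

primary 7, secondary 1, 3, 5

Parse left to right into trochaic (ˈσσ) feet: (ˈgros.du) (ˈsi.fi:) (ˈmo.ga) (ˈkri:.gu:t).
Foot heads (stressed positions): 1, 3, 5, 7.
End Rule Rightmost: primary stress on the rightmost head = syllable 7.
Secondary stress on 1, 3, 5: ˌgros.du.ˌsi.fi:.ˌmo.ga.ˈkri:.gu:t.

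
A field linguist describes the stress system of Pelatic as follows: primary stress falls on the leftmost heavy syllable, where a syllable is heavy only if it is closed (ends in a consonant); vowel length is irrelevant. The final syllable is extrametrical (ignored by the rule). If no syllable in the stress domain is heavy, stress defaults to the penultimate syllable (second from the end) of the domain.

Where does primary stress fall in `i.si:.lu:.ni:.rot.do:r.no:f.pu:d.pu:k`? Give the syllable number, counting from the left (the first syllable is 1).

The final syllable (9, pu:k) is extrametrical; the stress domain is syllables 1–8.
Weights: 1 i L, 2 si: L, 3 lu: L, 4 ni: L, 5 rot H, 6 do:r H, 7 no:f H, 8 pu:d H.
Heavy syllables in the domain: 5, 6, 7, 8. The leftmost is syllable 5 (rot).
Primary stress: syllable 5 → i.si:.lu:.ni:.ˈrot.do:r.no:f.pu:d.pu:k.

5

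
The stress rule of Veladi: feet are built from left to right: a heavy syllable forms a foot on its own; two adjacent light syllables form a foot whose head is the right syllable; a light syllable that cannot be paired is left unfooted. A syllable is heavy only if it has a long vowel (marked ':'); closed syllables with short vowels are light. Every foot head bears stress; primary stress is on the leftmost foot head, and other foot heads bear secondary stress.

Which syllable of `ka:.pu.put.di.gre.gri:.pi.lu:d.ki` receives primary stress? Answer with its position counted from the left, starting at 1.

Weights: 1 ka: H, 2 pu L, 3 put L, 4 di L, 5 gre L, 6 gri: H, 7 pi L, 8 lu:d H, 9 ki L.
Parse left to right (heavy = foot alone; LL = one foot; stranded L unfooted): (ˈka:) (pu.ˈput) (di.ˈgre) (ˈgri:) pi (ˈlu:d) ki.
Foot heads: 1, 3, 5, 6, 8.
Primary stress on the leftmost head = syllable 1.
Primary stress: syllable 1 → ˈka:.pu.put.di.gre.gri:.pi.lu:d.ki.

1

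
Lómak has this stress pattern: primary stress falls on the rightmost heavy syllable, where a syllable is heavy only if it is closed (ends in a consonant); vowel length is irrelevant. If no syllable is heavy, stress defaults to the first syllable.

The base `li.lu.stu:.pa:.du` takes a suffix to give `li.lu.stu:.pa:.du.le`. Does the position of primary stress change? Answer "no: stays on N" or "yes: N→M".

no: stays on 1

Base `li.lu.stu:.pa:.du` (5 syllables):
  Weights: 1 li L, 2 lu L, 3 stu: L, 4 pa: L, 5 du L.
  No heavy syllable in the domain; default to the first syllable = syllable 1.
  → primary stress on syllable 1.
Suffixed `li.lu.stu:.pa:.du.le` (6 syllables):
  Weights: 1 li L, 2 lu L, 3 stu: L, 4 pa: L, 5 du L, 6 le L.
  No heavy syllable in the domain; default to the first syllable = syllable 1.
  → primary stress on syllable 1.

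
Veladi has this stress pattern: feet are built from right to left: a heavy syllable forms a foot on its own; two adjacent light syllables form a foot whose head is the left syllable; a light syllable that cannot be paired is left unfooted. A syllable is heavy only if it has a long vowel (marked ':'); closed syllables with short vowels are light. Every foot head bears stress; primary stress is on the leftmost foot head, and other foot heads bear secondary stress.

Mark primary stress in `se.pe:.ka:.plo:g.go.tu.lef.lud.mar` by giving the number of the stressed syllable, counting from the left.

2

Weights: 1 se L, 2 pe: H, 3 ka: H, 4 plo:g H, 5 go L, 6 tu L, 7 lef L, 8 lud L, 9 mar L.
Parse right to left (heavy = foot alone; LL = one foot; stranded L unfooted): se (ˈpe:) (ˈka:) (ˈplo:g) go (ˈtu.lef) (ˈlud.mar).
Foot heads: 2, 3, 4, 6, 8.
Primary stress on the leftmost head = syllable 2.
Primary stress: syllable 2 → se.ˈpe:.ka:.plo:g.go.tu.lef.lud.mar.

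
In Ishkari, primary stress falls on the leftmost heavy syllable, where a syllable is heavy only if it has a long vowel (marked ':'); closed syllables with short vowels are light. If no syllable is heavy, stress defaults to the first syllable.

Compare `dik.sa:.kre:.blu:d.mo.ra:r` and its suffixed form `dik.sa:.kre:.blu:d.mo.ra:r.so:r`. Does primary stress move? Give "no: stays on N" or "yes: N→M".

Base `dik.sa:.kre:.blu:d.mo.ra:r` (6 syllables):
  Weights: 1 dik L, 2 sa: H, 3 kre: H, 4 blu:d H, 5 mo L, 6 ra:r H.
  Heavy syllables in the domain: 2, 3, 4, 6. The leftmost is syllable 2 (sa:).
  → primary stress on syllable 2.
Suffixed `dik.sa:.kre:.blu:d.mo.ra:r.so:r` (7 syllables):
  Weights: 1 dik L, 2 sa: H, 3 kre: H, 4 blu:d H, 5 mo L, 6 ra:r H, 7 so:r H.
  Heavy syllables in the domain: 2, 3, 4, 6, 7. The leftmost is syllable 2 (sa:).
  → primary stress on syllable 2.

no: stays on 2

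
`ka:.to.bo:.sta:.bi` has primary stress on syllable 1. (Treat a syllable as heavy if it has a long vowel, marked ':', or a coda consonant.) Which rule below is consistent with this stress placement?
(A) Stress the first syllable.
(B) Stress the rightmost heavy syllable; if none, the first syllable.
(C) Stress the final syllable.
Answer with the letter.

Rule A → syllable 1 ✓.
Rule B → syllable 4 (observed: 1).
Rule C → syllable 5 (observed: 1).

A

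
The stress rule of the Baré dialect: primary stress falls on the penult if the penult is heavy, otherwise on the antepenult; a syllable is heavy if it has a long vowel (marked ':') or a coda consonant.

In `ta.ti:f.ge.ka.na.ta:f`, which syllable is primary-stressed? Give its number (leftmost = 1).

Weights: 4 ka L, 5 na L, 6 ta:f H.
The penult (syllable 5, na) is light, so stress falls on the antepenult (syllable 4, ka).
Primary stress: syllable 4 → ta.ti:f.ge.ˈka.na.ta:f.

4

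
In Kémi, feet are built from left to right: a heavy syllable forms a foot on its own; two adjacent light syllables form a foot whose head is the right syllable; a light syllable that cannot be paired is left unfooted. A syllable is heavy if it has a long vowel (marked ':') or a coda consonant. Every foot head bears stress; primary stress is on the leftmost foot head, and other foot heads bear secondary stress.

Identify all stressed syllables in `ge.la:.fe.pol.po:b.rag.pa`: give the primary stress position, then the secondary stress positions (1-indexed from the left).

Weights: 1 ge L, 2 la: H, 3 fe L, 4 pol H, 5 po:b H, 6 rag H, 7 pa L.
Parse left to right (heavy = foot alone; LL = one foot; stranded L unfooted): ge (ˈla:) fe (ˈpol) (ˈpo:b) (ˈrag) pa.
Foot heads: 2, 4, 5, 6.
Primary stress on the leftmost head = syllable 2.
Secondary stress on 4, 5, 6: ge.ˈla:.fe.ˌpol.ˌpo:b.ˌrag.pa.

primary 2, secondary 4, 5, 6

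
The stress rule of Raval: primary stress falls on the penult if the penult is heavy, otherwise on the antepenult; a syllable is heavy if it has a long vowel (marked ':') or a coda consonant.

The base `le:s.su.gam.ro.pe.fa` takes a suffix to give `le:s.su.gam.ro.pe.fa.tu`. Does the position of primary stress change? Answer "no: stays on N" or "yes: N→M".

Base `le:s.su.gam.ro.pe.fa` (6 syllables):
  Weights: 4 ro L, 5 pe L, 6 fa L.
  The penult (syllable 5, pe) is light, so stress falls on the antepenult (syllable 4, ro).
  → primary stress on syllable 4.
Suffixed `le:s.su.gam.ro.pe.fa.tu` (7 syllables):
  Weights: 5 pe L, 6 fa L, 7 tu L.
  The penult (syllable 6, fa) is light, so stress falls on the antepenult (syllable 5, pe).
  → primary stress on syllable 5.

yes: 4→5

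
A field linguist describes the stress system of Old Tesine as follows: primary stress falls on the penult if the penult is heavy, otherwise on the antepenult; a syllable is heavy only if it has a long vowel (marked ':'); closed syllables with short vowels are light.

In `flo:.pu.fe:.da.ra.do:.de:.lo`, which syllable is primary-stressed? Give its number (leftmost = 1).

Weights: 6 do: H, 7 de: H, 8 lo L.
The penult (syllable 7, de:) is heavy, so it takes stress.
Primary stress: syllable 7 → flo:.pu.fe:.da.ra.do:.ˈde:.lo.

7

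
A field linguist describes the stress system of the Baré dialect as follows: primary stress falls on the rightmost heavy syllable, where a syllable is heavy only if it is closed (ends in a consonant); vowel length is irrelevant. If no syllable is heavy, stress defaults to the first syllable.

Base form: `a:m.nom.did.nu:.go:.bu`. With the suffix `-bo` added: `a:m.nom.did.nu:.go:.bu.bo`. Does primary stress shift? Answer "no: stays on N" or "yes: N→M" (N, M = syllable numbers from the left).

Base `a:m.nom.did.nu:.go:.bu` (6 syllables):
  Weights: 1 a:m H, 2 nom H, 3 did H, 4 nu: L, 5 go: L, 6 bu L.
  Heavy syllables in the domain: 1, 2, 3. The rightmost is syllable 3 (did).
  → primary stress on syllable 3.
Suffixed `a:m.nom.did.nu:.go:.bu.bo` (7 syllables):
  Weights: 1 a:m H, 2 nom H, 3 did H, 4 nu: L, 5 go: L, 6 bu L, 7 bo L.
  Heavy syllables in the domain: 1, 2, 3. The rightmost is syllable 3 (did).
  → primary stress on syllable 3.

no: stays on 3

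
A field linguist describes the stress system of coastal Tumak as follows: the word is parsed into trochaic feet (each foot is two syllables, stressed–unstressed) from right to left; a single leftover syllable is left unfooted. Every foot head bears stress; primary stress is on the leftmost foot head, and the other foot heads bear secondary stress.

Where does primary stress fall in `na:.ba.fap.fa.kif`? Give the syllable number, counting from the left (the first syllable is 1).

2

Parse right to left into trochaic (ˈσσ) feet: na: (ˈba.fap) (ˈfa.kif). Syllable 1 is left unfooted.
Foot heads (stressed positions): 2, 4.
End Rule Leftmost: primary stress on the leftmost head = syllable 2.
Primary stress: syllable 2 → na:.ˈba.fap.fa.kif.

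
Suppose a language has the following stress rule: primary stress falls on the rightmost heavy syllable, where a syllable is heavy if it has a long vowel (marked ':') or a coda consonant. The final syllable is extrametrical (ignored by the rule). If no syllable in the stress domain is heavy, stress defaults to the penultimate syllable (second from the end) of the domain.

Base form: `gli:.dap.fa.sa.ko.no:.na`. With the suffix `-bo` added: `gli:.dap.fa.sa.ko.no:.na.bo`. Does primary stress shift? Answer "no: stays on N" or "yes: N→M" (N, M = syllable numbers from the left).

Base `gli:.dap.fa.sa.ko.no:.na` (7 syllables):
  The final syllable (7, na) is extrametrical; the stress domain is syllables 1–6.
  Weights: 1 gli: H, 2 dap H, 3 fa L, 4 sa L, 5 ko L, 6 no: H.
  Heavy syllables in the domain: 1, 2, 6. The rightmost is syllable 6 (no:).
  → primary stress on syllable 6.
Suffixed `gli:.dap.fa.sa.ko.no:.na.bo` (8 syllables):
  The final syllable (8, bo) is extrametrical; the stress domain is syllables 1–7.
  Weights: 1 gli: H, 2 dap H, 3 fa L, 4 sa L, 5 ko L, 6 no: H, 7 na L.
  Heavy syllables in the domain: 1, 2, 6. The rightmost is syllable 6 (no:).
  → primary stress on syllable 6.

no: stays on 6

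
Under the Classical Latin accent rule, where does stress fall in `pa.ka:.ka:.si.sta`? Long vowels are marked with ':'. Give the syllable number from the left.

3

Classical Latin: stress the penult if heavy (long vowel or closed), else the antepenult.
Weights: 3 ka: H, 4 si L, 5 sta L.
The penult (syllable 4, si) is light, so stress falls on the antepenult (syllable 3, ka:).
Stress on syllable 3: pa.ka:.ˈka:.si.sta.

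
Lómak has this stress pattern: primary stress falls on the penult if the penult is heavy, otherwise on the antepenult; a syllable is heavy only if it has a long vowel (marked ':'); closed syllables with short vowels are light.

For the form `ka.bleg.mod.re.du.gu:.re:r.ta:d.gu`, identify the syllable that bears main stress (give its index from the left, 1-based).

8

Weights: 7 re:r H, 8 ta:d H, 9 gu L.
The penult (syllable 8, ta:d) is heavy, so it takes stress.
Primary stress: syllable 8 → ka.bleg.mod.re.du.gu:.re:r.ˈta:d.gu.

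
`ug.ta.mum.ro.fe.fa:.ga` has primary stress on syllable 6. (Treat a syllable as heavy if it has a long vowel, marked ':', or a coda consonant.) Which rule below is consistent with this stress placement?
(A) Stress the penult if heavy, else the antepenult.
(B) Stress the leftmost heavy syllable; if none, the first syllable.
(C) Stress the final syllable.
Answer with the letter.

Rule A → syllable 6 ✓.
Rule B → syllable 1 (observed: 6).
Rule C → syllable 7 (observed: 6).

A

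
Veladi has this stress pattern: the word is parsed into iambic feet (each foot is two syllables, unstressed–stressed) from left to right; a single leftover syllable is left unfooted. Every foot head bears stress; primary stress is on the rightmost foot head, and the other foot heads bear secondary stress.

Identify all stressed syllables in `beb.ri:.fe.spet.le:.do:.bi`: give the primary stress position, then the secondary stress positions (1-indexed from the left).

Parse left to right into iambic (σˈσ) feet: (beb.ˈri:) (fe.ˈspet) (le:.ˈdo:) bi. Syllable 7 is left unfooted.
Foot heads (stressed positions): 2, 4, 6.
End Rule Rightmost: primary stress on the rightmost head = syllable 6.
Secondary stress on 2, 4: beb.ˌri:.fe.ˌspet.le:.ˈdo:.bi.

primary 6, secondary 2, 4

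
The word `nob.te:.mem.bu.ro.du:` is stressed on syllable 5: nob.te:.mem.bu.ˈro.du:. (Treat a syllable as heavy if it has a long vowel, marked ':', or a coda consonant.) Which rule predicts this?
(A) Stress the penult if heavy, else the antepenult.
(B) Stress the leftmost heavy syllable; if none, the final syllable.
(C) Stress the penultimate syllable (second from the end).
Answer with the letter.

Rule A → syllable 4 (observed: 5).
Rule B → syllable 1 (observed: 5).
Rule C → syllable 5 ✓.

C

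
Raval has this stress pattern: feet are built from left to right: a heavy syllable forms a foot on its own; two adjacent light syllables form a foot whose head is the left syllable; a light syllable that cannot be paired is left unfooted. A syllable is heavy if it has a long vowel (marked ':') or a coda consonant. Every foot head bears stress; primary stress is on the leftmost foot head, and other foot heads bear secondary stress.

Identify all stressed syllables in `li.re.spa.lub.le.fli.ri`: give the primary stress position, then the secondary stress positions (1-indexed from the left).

primary 1, secondary 4, 5

Weights: 1 li L, 2 re L, 3 spa L, 4 lub H, 5 le L, 6 fli L, 7 ri L.
Parse left to right (heavy = foot alone; LL = one foot; stranded L unfooted): (ˈli.re) spa (ˈlub) (ˈle.fli) ri.
Foot heads: 1, 4, 5.
Primary stress on the leftmost head = syllable 1.
Secondary stress on 4, 5: ˈli.re.spa.ˌlub.ˌle.fli.ri.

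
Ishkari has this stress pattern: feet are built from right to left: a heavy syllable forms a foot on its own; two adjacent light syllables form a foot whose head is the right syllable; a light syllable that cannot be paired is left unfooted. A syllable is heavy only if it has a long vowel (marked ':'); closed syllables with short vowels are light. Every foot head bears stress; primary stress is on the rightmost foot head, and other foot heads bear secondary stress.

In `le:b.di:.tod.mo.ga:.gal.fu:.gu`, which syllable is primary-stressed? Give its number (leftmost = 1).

7

Weights: 1 le:b H, 2 di: H, 3 tod L, 4 mo L, 5 ga: H, 6 gal L, 7 fu: H, 8 gu L.
Parse right to left (heavy = foot alone; LL = one foot; stranded L unfooted): (ˈle:b) (ˈdi:) (tod.ˈmo) (ˈga:) gal (ˈfu:) gu.
Foot heads: 1, 2, 4, 5, 7.
Primary stress on the rightmost head = syllable 7.
Primary stress: syllable 7 → le:b.di:.tod.mo.ga:.gal.ˈfu:.gu.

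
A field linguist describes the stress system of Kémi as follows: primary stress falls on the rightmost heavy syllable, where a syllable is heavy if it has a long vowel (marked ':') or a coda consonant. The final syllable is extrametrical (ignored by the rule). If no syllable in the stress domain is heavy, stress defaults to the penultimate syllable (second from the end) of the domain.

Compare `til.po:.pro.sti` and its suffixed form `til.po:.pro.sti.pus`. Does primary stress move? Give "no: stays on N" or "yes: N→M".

Base `til.po:.pro.sti` (4 syllables):
  The final syllable (4, sti) is extrametrical; the stress domain is syllables 1–3.
  Weights: 1 til H, 2 po: H, 3 pro L.
  Heavy syllables in the domain: 1, 2. The rightmost is syllable 2 (po:).
  → primary stress on syllable 2.
Suffixed `til.po:.pro.sti.pus` (5 syllables):
  The final syllable (5, pus) is extrametrical; the stress domain is syllables 1–4.
  Weights: 1 til H, 2 po: H, 3 pro L, 4 sti L.
  Heavy syllables in the domain: 1, 2. The rightmost is syllable 2 (po:).
  → primary stress on syllable 2.

no: stays on 2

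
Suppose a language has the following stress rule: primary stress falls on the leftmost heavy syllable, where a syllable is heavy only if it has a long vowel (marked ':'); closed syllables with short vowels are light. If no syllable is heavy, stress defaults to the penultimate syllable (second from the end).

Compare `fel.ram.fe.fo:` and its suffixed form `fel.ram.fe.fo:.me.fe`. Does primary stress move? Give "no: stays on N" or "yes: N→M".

no: stays on 4

Base `fel.ram.fe.fo:` (4 syllables):
  Weights: 1 fel L, 2 ram L, 3 fe L, 4 fo: H.
  Heavy syllables in the domain: 4. The leftmost is syllable 4 (fo:).
  → primary stress on syllable 4.
Suffixed `fel.ram.fe.fo:.me.fe` (6 syllables):
  Weights: 1 fel L, 2 ram L, 3 fe L, 4 fo: H, 5 me L, 6 fe L.
  Heavy syllables in the domain: 4. The leftmost is syllable 4 (fo:).
  → primary stress on syllable 4.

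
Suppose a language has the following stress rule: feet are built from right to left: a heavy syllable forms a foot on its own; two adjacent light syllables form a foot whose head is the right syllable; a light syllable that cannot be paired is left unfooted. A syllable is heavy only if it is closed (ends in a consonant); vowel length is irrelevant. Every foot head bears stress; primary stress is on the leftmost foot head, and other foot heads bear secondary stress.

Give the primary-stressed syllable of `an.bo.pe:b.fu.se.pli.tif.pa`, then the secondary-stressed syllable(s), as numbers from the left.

Weights: 1 an H, 2 bo L, 3 pe:b H, 4 fu L, 5 se L, 6 pli L, 7 tif H, 8 pa L.
Parse right to left (heavy = foot alone; LL = one foot; stranded L unfooted): (ˈan) bo (ˈpe:b) fu (se.ˈpli) (ˈtif) pa.
Foot heads: 1, 3, 6, 7.
Primary stress on the leftmost head = syllable 1.
Secondary stress on 3, 6, 7: ˈan.bo.ˌpe:b.fu.se.ˌpli.ˌtif.pa.

primary 1, secondary 3, 6, 7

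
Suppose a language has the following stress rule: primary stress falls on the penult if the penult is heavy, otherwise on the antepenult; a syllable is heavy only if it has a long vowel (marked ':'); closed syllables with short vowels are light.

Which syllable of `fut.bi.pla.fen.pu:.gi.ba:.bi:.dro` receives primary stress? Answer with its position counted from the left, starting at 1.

Weights: 7 ba: H, 8 bi: H, 9 dro L.
The penult (syllable 8, bi:) is heavy, so it takes stress.
Primary stress: syllable 8 → fut.bi.pla.fen.pu:.gi.ba:.ˈbi:.dro.

8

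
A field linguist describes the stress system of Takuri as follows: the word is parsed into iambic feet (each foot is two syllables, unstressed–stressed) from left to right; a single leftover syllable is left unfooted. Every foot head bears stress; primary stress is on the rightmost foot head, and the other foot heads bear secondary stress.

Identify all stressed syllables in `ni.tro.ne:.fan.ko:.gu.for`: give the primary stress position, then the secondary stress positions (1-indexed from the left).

primary 6, secondary 2, 4

Parse left to right into iambic (σˈσ) feet: (ni.ˈtro) (ne:.ˈfan) (ko:.ˈgu) for. Syllable 7 is left unfooted.
Foot heads (stressed positions): 2, 4, 6.
End Rule Rightmost: primary stress on the rightmost head = syllable 6.
Secondary stress on 2, 4: ni.ˌtro.ne:.ˌfan.ko:.ˈgu.for.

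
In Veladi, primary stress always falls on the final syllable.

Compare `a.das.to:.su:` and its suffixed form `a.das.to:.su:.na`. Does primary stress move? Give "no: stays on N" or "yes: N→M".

yes: 4→5

Base `a.das.to:.su:` (4 syllables):
  The word has 4 syllables; the final syllable is syllable 4 (su:).
  → primary stress on syllable 4.
Suffixed `a.das.to:.su:.na` (5 syllables):
  The word has 5 syllables; the final syllable is syllable 5 (na).
  → primary stress on syllable 5.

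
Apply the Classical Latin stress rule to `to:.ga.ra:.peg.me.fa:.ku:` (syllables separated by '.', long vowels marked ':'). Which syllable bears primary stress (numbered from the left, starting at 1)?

Classical Latin: stress the penult if heavy (long vowel or closed), else the antepenult.
Weights: 5 me L, 6 fa: H, 7 ku: H.
The penult (syllable 6, fa:) is heavy, so it takes stress.
Stress on syllable 6: to:.ga.ra:.peg.me.ˈfa:.ku:.

6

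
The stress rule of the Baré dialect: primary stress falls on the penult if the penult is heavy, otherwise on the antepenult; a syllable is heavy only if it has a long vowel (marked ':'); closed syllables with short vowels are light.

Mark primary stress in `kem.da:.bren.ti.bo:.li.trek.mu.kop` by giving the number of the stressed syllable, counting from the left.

Weights: 7 trek L, 8 mu L, 9 kop L.
The penult (syllable 8, mu) is light, so stress falls on the antepenult (syllable 7, trek).
Primary stress: syllable 7 → kem.da:.bren.ti.bo:.li.ˈtrek.mu.kop.

7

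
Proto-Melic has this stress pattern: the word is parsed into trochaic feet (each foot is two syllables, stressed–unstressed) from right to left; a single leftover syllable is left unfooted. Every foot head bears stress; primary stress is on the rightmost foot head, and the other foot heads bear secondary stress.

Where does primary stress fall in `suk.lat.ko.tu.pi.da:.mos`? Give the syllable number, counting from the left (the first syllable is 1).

Parse right to left into trochaic (ˈσσ) feet: suk (ˈlat.ko) (ˈtu.pi) (ˈda:.mos). Syllable 1 is left unfooted.
Foot heads (stressed positions): 2, 4, 6.
End Rule Rightmost: primary stress on the rightmost head = syllable 6.
Primary stress: syllable 6 → suk.lat.ko.tu.pi.ˈda:.mos.

6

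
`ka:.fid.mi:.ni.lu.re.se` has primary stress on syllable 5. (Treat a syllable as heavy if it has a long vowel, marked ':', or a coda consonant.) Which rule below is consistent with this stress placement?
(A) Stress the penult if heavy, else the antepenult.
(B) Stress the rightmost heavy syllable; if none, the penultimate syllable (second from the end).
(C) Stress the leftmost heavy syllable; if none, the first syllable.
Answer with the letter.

A

Rule A → syllable 5 ✓.
Rule B → syllable 3 (observed: 5).
Rule C → syllable 1 (observed: 5).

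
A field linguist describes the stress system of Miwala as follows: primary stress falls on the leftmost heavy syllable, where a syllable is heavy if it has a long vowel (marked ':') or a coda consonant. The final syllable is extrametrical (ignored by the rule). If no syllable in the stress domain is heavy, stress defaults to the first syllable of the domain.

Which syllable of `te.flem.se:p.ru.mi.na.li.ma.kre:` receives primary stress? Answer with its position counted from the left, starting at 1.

The final syllable (9, kre:) is extrametrical; the stress domain is syllables 1–8.
Weights: 1 te L, 2 flem H, 3 se:p H, 4 ru L, 5 mi L, 6 na L, 7 li L, 8 ma L.
Heavy syllables in the domain: 2, 3. The leftmost is syllable 2 (flem).
Primary stress: syllable 2 → te.ˈflem.se:p.ru.mi.na.li.ma.kre:.

2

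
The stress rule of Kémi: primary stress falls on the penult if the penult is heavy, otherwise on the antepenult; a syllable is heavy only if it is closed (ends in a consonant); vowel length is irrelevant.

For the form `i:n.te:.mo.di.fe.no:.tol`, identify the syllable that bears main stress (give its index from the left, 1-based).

5

Weights: 5 fe L, 6 no: L, 7 tol H.
The penult (syllable 6, no:) is light, so stress falls on the antepenult (syllable 5, fe).
Primary stress: syllable 5 → i:n.te:.mo.di.ˈfe.no:.tol.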